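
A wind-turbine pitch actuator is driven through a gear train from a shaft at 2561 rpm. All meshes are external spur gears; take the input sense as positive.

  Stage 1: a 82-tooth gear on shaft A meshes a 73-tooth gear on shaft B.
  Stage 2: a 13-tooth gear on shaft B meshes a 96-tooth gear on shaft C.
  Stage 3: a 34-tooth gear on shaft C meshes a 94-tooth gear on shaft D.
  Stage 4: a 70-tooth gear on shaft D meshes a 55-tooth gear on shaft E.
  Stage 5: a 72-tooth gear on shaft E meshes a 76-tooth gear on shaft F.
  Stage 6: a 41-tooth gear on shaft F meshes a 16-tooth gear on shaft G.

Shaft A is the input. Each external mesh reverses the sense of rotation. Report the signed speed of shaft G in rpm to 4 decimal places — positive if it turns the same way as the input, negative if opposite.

+435.3533 rpm (same as input, |ω| = 435.3533 rpm)

Stage 1 [82T→73T]: ω = 2561.0000×82/73 = 2876.7397 rpm, dir flips to −; running = −2876.7397
Stage 2 [13T→96T]: ω = 2876.7397×13/96 = 389.5585 rpm, dir flips to +; running = +389.5585
Stage 3 [34T→94T]: ω = 389.5585×34/94 = 140.9041 rpm, dir flips to −; running = −140.9041
Stage 4 [70T→55T]: ω = 140.9041×70/55 = 179.3325 rpm, dir flips to +; running = +179.3325
Stage 5 [72T→76T]: ω = 179.3325×72/76 = 169.8940 rpm, dir flips to −; running = −169.8940
Stage 6 [41T→16T]: ω = 169.8940×41/16 = 435.3533 rpm, dir flips to +; running = +435.3533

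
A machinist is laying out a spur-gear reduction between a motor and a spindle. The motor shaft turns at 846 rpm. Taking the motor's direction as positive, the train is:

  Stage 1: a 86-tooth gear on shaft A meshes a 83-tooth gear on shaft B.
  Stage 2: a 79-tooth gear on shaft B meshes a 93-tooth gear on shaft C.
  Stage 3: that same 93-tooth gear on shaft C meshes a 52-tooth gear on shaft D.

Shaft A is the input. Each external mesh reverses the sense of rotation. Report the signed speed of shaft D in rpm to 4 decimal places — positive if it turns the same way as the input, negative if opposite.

Stage 1 [86T→83T]: ω = 846.0000×86/83 = 876.5783 rpm, dir flips to −; running = −876.5783
Stage 2 [79T→93T]: ω = 876.5783×79/93 = 744.6203 rpm, dir flips to +; running = +744.6203
Stage 3 [93T→52T]: ω = 744.6203×93/52 = 1331.7247 rpm, dir flips to −; running = −1331.7247

-1331.7247 rpm (opposite to input, |ω| = 1331.7247 rpm)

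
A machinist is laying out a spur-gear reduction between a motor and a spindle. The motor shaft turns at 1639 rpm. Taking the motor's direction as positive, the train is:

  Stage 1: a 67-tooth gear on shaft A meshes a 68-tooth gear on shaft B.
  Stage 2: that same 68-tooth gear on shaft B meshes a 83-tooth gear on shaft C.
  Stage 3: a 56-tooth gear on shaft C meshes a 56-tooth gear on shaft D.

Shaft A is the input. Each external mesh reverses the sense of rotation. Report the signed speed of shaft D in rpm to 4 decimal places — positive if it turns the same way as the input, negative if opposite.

Stage 1 [67T→68T]: ω = 1639.0000×67/68 = 1614.8971 rpm, dir flips to −; running = −1614.8971
Stage 2 [68T→83T]: ω = 1614.8971×68/83 = 1323.0482 rpm, dir flips to +; running = +1323.0482
Stage 3 [56T→56T]: ω = 1323.0482×56/56 = 1323.0482 rpm, dir flips to −; running = −1323.0482

-1323.0482 rpm (opposite to input, |ω| = 1323.0482 rpm)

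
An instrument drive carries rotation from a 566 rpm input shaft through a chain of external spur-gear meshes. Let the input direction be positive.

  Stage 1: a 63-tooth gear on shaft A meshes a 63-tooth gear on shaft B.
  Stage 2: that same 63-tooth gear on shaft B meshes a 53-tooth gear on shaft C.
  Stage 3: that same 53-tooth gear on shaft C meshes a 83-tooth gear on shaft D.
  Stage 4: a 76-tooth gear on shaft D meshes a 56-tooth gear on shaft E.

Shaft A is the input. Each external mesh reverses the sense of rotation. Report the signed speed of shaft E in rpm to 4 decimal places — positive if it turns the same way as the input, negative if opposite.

+583.0482 rpm (same as input, |ω| = 583.0482 rpm)

Stage 1 [63T→63T]: ω = 566.0000×63/63 = 566.0000 rpm, dir flips to −; running = −566.0000
Stage 2 [63T→53T]: ω = 566.0000×63/53 = 672.7925 rpm, dir flips to +; running = +672.7925
Stage 3 [53T→83T]: ω = 672.7925×53/83 = 429.6145 rpm, dir flips to −; running = −429.6145
Stage 4 [76T→56T]: ω = 429.6145×76/56 = 583.0482 rpm, dir flips to +; running = +583.0482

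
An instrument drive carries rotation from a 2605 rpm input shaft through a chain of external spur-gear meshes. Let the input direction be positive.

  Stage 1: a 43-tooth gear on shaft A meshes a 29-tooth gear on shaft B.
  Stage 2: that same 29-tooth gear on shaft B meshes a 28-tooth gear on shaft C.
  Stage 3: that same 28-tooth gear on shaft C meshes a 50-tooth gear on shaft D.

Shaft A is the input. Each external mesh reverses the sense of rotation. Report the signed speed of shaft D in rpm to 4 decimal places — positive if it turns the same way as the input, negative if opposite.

-2240.3000 rpm (opposite to input, |ω| = 2240.3000 rpm)

Stage 1 [43T→29T]: ω = 2605.0000×43/29 = 3862.5862 rpm, dir flips to −; running = −3862.5862
Stage 2 [29T→28T]: ω = 3862.5862×29/28 = 4000.5357 rpm, dir flips to +; running = +4000.5357
Stage 3 [28T→50T]: ω = 4000.5357×28/50 = 2240.3000 rpm, dir flips to −; running = −2240.3000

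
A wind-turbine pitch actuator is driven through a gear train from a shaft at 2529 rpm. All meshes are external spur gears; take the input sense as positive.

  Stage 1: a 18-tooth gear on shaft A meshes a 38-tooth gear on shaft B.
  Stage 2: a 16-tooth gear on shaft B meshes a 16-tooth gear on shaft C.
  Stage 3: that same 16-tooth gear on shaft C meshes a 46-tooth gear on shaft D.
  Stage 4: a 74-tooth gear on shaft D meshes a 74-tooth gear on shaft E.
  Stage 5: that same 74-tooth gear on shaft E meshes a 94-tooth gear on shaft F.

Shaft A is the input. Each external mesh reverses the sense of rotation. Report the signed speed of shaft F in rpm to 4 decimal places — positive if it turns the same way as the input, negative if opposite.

-328.0226 rpm (opposite to input, |ω| = 328.0226 rpm)

Stage 1 [18T→38T]: ω = 2529.0000×18/38 = 1197.9474 rpm, dir flips to −; running = −1197.9474
Stage 2 [16T→16T]: ω = 1197.9474×16/16 = 1197.9474 rpm, dir flips to +; running = +1197.9474
Stage 3 [16T→46T]: ω = 1197.9474×16/46 = 416.6773 rpm, dir flips to −; running = −416.6773
Stage 4 [74T→74T]: ω = 416.6773×74/74 = 416.6773 rpm, dir flips to +; running = +416.6773
Stage 5 [74T→94T]: ω = 416.6773×74/94 = 328.0226 rpm, dir flips to −; running = −328.0226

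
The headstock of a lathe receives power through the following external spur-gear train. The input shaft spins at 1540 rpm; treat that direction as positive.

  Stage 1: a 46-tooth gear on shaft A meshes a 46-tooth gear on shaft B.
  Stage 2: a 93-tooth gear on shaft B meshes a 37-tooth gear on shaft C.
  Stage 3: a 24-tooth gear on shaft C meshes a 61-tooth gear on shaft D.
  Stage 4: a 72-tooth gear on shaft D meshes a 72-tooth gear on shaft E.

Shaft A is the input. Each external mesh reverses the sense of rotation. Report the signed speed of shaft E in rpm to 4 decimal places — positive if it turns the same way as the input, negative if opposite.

+1522.9420 rpm (same as input, |ω| = 1522.9420 rpm)

Stage 1 [46T→46T]: ω = 1540.0000×46/46 = 1540.0000 rpm, dir flips to −; running = −1540.0000
Stage 2 [93T→37T]: ω = 1540.0000×93/37 = 3870.8108 rpm, dir flips to +; running = +3870.8108
Stage 3 [24T→61T]: ω = 3870.8108×24/61 = 1522.9420 rpm, dir flips to −; running = −1522.9420
Stage 4 [72T→72T]: ω = 1522.9420×72/72 = 1522.9420 rpm, dir flips to +; running = +1522.9420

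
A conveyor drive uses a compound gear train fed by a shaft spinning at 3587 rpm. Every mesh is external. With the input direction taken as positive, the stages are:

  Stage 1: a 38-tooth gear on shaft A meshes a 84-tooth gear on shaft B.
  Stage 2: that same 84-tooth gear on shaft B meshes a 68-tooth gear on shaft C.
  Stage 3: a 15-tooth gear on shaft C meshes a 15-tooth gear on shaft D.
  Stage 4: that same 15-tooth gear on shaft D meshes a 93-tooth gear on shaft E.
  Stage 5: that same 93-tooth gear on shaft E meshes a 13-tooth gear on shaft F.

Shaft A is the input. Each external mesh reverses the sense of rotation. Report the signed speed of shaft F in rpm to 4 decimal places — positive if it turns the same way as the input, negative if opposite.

Stage 1 [38T→84T]: ω = 3587.0000×38/84 = 1622.6905 rpm, dir flips to −; running = −1622.6905
Stage 2 [84T→68T]: ω = 1622.6905×84/68 = 2004.5000 rpm, dir flips to +; running = +2004.5000
Stage 3 [15T→15T]: ω = 2004.5000×15/15 = 2004.5000 rpm, dir flips to −; running = −2004.5000
Stage 4 [15T→93T]: ω = 2004.5000×15/93 = 323.3065 rpm, dir flips to +; running = +323.3065
Stage 5 [93T→13T]: ω = 323.3065×93/13 = 2312.8846 rpm, dir flips to −; running = −2312.8846

-2312.8846 rpm (opposite to input, |ω| = 2312.8846 rpm)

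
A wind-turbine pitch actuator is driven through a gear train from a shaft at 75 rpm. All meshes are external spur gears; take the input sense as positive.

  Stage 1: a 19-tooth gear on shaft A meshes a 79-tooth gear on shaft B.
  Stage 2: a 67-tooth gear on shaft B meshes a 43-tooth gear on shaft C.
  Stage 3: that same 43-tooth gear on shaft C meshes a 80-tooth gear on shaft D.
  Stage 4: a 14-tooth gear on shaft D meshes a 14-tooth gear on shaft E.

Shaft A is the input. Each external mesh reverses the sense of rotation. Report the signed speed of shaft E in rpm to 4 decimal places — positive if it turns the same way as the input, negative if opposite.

+15.1068 rpm (same as input, |ω| = 15.1068 rpm)

Stage 1 [19T→79T]: ω = 75.0000×19/79 = 18.0380 rpm, dir flips to −; running = −18.0380
Stage 2 [67T→43T]: ω = 18.0380×67/43 = 28.1057 rpm, dir flips to +; running = +28.1057
Stage 3 [43T→80T]: ω = 28.1057×43/80 = 15.1068 rpm, dir flips to −; running = −15.1068
Stage 4 [14T→14T]: ω = 15.1068×14/14 = 15.1068 rpm, dir flips to +; running = +15.1068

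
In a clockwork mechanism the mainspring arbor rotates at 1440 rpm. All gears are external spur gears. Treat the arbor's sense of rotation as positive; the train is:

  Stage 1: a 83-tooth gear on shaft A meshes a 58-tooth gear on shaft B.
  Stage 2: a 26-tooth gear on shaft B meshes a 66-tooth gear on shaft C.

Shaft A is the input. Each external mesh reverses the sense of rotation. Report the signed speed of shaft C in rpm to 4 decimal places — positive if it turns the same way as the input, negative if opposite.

Stage 1 [83T→58T]: ω = 1440.0000×83/58 = 2060.6897 rpm, dir flips to −; running = −2060.6897
Stage 2 [26T→66T]: ω = 2060.6897×26/66 = 811.7868 rpm, dir flips to +; running = +811.7868

+811.7868 rpm (same as input, |ω| = 811.7868 rpm)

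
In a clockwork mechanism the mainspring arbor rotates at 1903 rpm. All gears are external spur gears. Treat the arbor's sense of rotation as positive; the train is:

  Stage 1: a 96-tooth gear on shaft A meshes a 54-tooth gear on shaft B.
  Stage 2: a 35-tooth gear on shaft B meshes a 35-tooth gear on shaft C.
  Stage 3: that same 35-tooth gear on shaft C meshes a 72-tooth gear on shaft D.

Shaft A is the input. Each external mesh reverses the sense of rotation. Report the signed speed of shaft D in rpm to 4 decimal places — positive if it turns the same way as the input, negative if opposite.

-1644.5679 rpm (opposite to input, |ω| = 1644.5679 rpm)

Stage 1 [96T→54T]: ω = 1903.0000×96/54 = 3383.1111 rpm, dir flips to −; running = −3383.1111
Stage 2 [35T→35T]: ω = 3383.1111×35/35 = 3383.1111 rpm, dir flips to +; running = +3383.1111
Stage 3 [35T→72T]: ω = 3383.1111×35/72 = 1644.5679 rpm, dir flips to −; running = −1644.5679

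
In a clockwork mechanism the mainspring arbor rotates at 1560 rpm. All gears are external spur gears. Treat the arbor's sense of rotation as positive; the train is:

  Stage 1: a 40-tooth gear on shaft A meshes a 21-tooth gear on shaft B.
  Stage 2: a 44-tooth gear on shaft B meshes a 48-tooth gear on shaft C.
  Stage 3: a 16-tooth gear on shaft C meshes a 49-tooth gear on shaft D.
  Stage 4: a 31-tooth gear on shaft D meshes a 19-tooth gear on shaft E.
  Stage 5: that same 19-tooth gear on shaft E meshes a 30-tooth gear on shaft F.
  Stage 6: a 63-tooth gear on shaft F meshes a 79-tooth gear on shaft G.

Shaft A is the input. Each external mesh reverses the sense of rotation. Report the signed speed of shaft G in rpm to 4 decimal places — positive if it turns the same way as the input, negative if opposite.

+732.9166 rpm (same as input, |ω| = 732.9166 rpm)

Stage 1 [40T→21T]: ω = 1560.0000×40/21 = 2971.4286 rpm, dir flips to −; running = −2971.4286
Stage 2 [44T→48T]: ω = 2971.4286×44/48 = 2723.8095 rpm, dir flips to +; running = +2723.8095
Stage 3 [16T→49T]: ω = 2723.8095×16/49 = 889.4072 rpm, dir flips to −; running = −889.4072
Stage 4 [31T→19T]: ω = 889.4072×31/19 = 1451.1380 rpm, dir flips to +; running = +1451.1380
Stage 5 [19T→30T]: ω = 1451.1380×19/30 = 919.0541 rpm, dir flips to −; running = −919.0541
Stage 6 [63T→79T]: ω = 919.0541×63/79 = 732.9166 rpm, dir flips to +; running = +732.9166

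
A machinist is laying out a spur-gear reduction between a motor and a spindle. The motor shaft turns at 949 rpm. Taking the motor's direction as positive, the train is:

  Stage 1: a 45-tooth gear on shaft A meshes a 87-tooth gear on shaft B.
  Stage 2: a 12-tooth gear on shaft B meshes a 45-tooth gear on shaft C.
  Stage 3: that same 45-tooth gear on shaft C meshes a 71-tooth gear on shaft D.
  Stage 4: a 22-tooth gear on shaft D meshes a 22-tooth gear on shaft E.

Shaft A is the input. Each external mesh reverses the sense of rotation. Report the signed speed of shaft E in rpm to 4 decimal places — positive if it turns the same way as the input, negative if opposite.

Stage 1 [45T→87T]: ω = 949.0000×45/87 = 490.8621 rpm, dir flips to −; running = −490.8621
Stage 2 [12T→45T]: ω = 490.8621×12/45 = 130.8966 rpm, dir flips to +; running = +130.8966
Stage 3 [45T→71T]: ω = 130.8966×45/71 = 82.9626 rpm, dir flips to −; running = −82.9626
Stage 4 [22T→22T]: ω = 82.9626×22/22 = 82.9626 rpm, dir flips to +; running = +82.9626

+82.9626 rpm (same as input, |ω| = 82.9626 rpm)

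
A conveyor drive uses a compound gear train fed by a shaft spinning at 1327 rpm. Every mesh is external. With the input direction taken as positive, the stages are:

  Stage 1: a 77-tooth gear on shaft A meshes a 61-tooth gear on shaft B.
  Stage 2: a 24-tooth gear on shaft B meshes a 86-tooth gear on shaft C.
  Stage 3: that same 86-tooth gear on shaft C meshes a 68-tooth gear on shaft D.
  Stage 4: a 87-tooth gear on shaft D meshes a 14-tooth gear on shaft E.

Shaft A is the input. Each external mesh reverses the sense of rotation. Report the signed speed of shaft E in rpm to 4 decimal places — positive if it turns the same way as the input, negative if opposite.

Stage 1 [77T→61T]: ω = 1327.0000×77/61 = 1675.0656 rpm, dir flips to −; running = −1675.0656
Stage 2 [24T→86T]: ω = 1675.0656×24/86 = 467.4602 rpm, dir flips to +; running = +467.4602
Stage 3 [86T→68T]: ω = 467.4602×86/68 = 591.1996 rpm, dir flips to −; running = −591.1996
Stage 4 [87T→14T]: ω = 591.1996×87/14 = 3673.8833 rpm, dir flips to +; running = +3673.8833

+3673.8833 rpm (same as input, |ω| = 3673.8833 rpm)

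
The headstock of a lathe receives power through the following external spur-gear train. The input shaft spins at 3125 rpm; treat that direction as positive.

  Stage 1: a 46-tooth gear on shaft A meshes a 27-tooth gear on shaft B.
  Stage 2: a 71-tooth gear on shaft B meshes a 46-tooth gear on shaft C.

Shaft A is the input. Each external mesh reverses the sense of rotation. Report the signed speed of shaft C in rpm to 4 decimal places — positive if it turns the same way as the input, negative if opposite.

Stage 1 [46T→27T]: ω = 3125.0000×46/27 = 5324.0741 rpm, dir flips to −; running = −5324.0741
Stage 2 [71T→46T]: ω = 5324.0741×71/46 = 8217.5926 rpm, dir flips to +; running = +8217.5926

+8217.5926 rpm (same as input, |ω| = 8217.5926 rpm)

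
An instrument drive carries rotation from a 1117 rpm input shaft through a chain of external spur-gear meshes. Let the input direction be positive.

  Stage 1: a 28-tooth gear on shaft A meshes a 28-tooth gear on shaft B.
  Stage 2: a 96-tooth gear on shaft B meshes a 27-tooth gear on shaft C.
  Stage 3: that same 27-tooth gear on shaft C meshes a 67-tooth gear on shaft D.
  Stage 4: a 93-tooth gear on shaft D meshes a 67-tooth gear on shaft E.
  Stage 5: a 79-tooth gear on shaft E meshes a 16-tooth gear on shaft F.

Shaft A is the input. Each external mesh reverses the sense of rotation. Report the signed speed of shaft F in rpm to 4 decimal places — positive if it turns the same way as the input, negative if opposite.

-10968.9450 rpm (opposite to input, |ω| = 10968.9450 rpm)

Stage 1 [28T→28T]: ω = 1117.0000×28/28 = 1117.0000 rpm, dir flips to −; running = −1117.0000
Stage 2 [96T→27T]: ω = 1117.0000×96/27 = 3971.5556 rpm, dir flips to +; running = +3971.5556
Stage 3 [27T→67T]: ω = 3971.5556×27/67 = 1600.4776 rpm, dir flips to −; running = −1600.4776
Stage 4 [93T→67T]: ω = 1600.4776×93/67 = 2221.5585 rpm, dir flips to +; running = +2221.5585
Stage 5 [79T→16T]: ω = 2221.5585×79/16 = 10968.9450 rpm, dir flips to −; running = −10968.9450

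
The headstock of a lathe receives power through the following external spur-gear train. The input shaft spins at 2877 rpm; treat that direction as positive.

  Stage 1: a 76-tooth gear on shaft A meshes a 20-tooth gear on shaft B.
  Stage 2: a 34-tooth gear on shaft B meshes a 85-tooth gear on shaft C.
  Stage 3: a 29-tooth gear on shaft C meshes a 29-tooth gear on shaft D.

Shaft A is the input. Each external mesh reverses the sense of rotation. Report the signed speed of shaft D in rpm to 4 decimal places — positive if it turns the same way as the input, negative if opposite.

-4373.0400 rpm (opposite to input, |ω| = 4373.0400 rpm)

Stage 1 [76T→20T]: ω = 2877.0000×76/20 = 10932.6000 rpm, dir flips to −; running = −10932.6000
Stage 2 [34T→85T]: ω = 10932.6000×34/85 = 4373.0400 rpm, dir flips to +; running = +4373.0400
Stage 3 [29T→29T]: ω = 4373.0400×29/29 = 4373.0400 rpm, dir flips to −; running = −4373.0400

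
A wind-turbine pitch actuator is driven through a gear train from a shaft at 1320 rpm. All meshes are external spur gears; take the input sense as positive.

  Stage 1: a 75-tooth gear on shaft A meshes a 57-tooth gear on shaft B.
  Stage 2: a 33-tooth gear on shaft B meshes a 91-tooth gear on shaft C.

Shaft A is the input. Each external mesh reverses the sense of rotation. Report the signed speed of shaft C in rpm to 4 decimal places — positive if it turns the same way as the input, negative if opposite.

Stage 1 [75T→57T]: ω = 1320.0000×75/57 = 1736.8421 rpm, dir flips to −; running = −1736.8421
Stage 2 [33T→91T]: ω = 1736.8421×33/91 = 629.8438 rpm, dir flips to +; running = +629.8438

+629.8438 rpm (same as input, |ω| = 629.8438 rpm)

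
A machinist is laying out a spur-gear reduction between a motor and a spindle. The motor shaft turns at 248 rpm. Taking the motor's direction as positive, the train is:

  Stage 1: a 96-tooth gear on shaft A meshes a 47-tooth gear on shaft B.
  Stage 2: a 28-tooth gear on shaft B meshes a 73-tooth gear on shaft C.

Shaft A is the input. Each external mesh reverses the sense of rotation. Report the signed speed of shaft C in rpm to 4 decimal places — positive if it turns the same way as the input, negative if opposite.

+194.2944 rpm (same as input, |ω| = 194.2944 rpm)

Stage 1 [96T→47T]: ω = 248.0000×96/47 = 506.5532 rpm, dir flips to −; running = −506.5532
Stage 2 [28T→73T]: ω = 506.5532×28/73 = 194.2944 rpm, dir flips to +; running = +194.2944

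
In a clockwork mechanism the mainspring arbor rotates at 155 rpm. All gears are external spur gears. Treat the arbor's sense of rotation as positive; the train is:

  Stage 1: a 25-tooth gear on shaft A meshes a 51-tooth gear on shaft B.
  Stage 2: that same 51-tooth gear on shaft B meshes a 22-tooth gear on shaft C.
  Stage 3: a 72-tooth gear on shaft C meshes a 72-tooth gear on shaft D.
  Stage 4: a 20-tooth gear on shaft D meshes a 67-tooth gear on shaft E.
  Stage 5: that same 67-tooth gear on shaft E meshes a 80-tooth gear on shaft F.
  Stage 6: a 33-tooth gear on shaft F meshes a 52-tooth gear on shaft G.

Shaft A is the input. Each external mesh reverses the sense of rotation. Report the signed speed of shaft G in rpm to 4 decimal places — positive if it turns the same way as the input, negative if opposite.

Stage 1 [25T→51T]: ω = 155.0000×25/51 = 75.9804 rpm, dir flips to −; running = −75.9804
Stage 2 [51T→22T]: ω = 75.9804×51/22 = 176.1364 rpm, dir flips to +; running = +176.1364
Stage 3 [72T→72T]: ω = 176.1364×72/72 = 176.1364 rpm, dir flips to −; running = −176.1364
Stage 4 [20T→67T]: ω = 176.1364×20/67 = 52.5780 rpm, dir flips to +; running = +52.5780
Stage 5 [67T→80T]: ω = 52.5780×67/80 = 44.0341 rpm, dir flips to −; running = −44.0341
Stage 6 [33T→52T]: ω = 44.0341×33/52 = 27.9447 rpm, dir flips to +; running = +27.9447

+27.9447 rpm (same as input, |ω| = 27.9447 rpm)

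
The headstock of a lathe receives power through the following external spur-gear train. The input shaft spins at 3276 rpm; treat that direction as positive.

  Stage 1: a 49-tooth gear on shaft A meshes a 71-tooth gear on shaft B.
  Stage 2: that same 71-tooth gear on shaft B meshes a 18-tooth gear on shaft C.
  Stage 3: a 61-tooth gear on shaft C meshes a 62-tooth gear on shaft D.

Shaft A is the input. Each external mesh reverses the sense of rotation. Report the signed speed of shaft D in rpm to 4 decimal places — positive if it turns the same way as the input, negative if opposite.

Stage 1 [49T→71T]: ω = 3276.0000×49/71 = 2260.9014 rpm, dir flips to −; running = −2260.9014
Stage 2 [71T→18T]: ω = 2260.9014×71/18 = 8918.0000 rpm, dir flips to +; running = +8918.0000
Stage 3 [61T→62T]: ω = 8918.0000×61/62 = 8774.1613 rpm, dir flips to −; running = −8774.1613

-8774.1613 rpm (opposite to input, |ω| = 8774.1613 rpm)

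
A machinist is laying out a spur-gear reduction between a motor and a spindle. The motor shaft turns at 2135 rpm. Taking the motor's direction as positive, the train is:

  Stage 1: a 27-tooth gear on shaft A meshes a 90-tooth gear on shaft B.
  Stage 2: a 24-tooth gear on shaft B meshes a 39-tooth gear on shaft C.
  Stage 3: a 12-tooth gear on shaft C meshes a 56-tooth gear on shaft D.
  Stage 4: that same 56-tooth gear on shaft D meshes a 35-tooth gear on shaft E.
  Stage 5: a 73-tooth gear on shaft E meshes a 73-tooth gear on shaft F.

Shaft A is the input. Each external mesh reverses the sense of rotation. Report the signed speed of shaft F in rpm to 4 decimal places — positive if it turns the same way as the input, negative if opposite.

Stage 1 [27T→90T]: ω = 2135.0000×27/90 = 640.5000 rpm, dir flips to −; running = −640.5000
Stage 2 [24T→39T]: ω = 640.5000×24/39 = 394.1538 rpm, dir flips to +; running = +394.1538
Stage 3 [12T→56T]: ω = 394.1538×12/56 = 84.4615 rpm, dir flips to −; running = −84.4615
Stage 4 [56T→35T]: ω = 84.4615×56/35 = 135.1385 rpm, dir flips to +; running = +135.1385
Stage 5 [73T→73T]: ω = 135.1385×73/73 = 135.1385 rpm, dir flips to −; running = −135.1385

-135.1385 rpm (opposite to input, |ω| = 135.1385 rpm)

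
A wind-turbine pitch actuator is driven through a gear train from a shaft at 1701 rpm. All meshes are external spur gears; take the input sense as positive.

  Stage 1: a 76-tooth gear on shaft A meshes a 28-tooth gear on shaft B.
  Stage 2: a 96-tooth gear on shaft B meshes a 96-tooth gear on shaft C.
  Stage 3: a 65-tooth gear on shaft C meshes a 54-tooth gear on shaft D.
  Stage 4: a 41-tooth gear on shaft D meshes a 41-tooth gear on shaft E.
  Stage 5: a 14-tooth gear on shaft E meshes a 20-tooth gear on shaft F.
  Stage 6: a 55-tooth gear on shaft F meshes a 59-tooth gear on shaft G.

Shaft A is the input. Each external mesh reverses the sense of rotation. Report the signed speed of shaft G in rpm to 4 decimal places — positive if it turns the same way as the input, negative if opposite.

+3626.5042 rpm (same as input, |ω| = 3626.5042 rpm)

Stage 1 [76T→28T]: ω = 1701.0000×76/28 = 4617.0000 rpm, dir flips to −; running = −4617.0000
Stage 2 [96T→96T]: ω = 4617.0000×96/96 = 4617.0000 rpm, dir flips to +; running = +4617.0000
Stage 3 [65T→54T]: ω = 4617.0000×65/54 = 5557.5000 rpm, dir flips to −; running = −5557.5000
Stage 4 [41T→41T]: ω = 5557.5000×41/41 = 5557.5000 rpm, dir flips to +; running = +5557.5000
Stage 5 [14T→20T]: ω = 5557.5000×14/20 = 3890.2500 rpm, dir flips to −; running = −3890.2500
Stage 6 [55T→59T]: ω = 3890.2500×55/59 = 3626.5042 rpm, dir flips to +; running = +3626.5042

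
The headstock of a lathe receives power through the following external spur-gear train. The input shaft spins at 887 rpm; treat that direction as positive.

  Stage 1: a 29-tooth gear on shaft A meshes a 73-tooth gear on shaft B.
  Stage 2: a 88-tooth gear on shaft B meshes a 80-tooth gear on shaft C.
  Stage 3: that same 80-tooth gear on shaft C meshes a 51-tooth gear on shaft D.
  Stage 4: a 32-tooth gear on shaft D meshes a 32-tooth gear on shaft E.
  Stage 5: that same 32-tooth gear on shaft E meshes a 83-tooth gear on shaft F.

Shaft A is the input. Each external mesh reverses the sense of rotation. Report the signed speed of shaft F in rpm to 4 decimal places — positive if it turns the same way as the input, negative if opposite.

Stage 1 [29T→73T]: ω = 887.0000×29/73 = 352.3699 rpm, dir flips to −; running = −352.3699
Stage 2 [88T→80T]: ω = 352.3699×88/80 = 387.6068 rpm, dir flips to +; running = +387.6068
Stage 3 [80T→51T]: ω = 387.6068×80/51 = 608.0107 rpm, dir flips to −; running = −608.0107
Stage 4 [32T→32T]: ω = 608.0107×32/32 = 608.0107 rpm, dir flips to +; running = +608.0107
Stage 5 [32T→83T]: ω = 608.0107×32/83 = 234.4138 rpm, dir flips to −; running = −234.4138

-234.4138 rpm (opposite to input, |ω| = 234.4138 rpm)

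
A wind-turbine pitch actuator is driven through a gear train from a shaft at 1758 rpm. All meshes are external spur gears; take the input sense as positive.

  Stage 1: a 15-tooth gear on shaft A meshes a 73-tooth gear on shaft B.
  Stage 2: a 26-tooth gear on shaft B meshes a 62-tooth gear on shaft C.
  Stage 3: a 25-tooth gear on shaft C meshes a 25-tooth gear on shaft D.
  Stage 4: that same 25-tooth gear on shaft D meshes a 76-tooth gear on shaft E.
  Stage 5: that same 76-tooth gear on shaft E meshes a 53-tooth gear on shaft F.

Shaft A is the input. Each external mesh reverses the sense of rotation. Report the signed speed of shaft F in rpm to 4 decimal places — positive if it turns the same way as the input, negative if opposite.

-71.4551 rpm (opposite to input, |ω| = 71.4551 rpm)

Stage 1 [15T→73T]: ω = 1758.0000×15/73 = 361.2329 rpm, dir flips to −; running = −361.2329
Stage 2 [26T→62T]: ω = 361.2329×26/62 = 151.4848 rpm, dir flips to +; running = +151.4848
Stage 3 [25T→25T]: ω = 151.4848×25/25 = 151.4848 rpm, dir flips to −; running = −151.4848
Stage 4 [25T→76T]: ω = 151.4848×25/76 = 49.8305 rpm, dir flips to +; running = +49.8305
Stage 5 [76T→53T]: ω = 49.8305×76/53 = 71.4551 rpm, dir flips to −; running = −71.4551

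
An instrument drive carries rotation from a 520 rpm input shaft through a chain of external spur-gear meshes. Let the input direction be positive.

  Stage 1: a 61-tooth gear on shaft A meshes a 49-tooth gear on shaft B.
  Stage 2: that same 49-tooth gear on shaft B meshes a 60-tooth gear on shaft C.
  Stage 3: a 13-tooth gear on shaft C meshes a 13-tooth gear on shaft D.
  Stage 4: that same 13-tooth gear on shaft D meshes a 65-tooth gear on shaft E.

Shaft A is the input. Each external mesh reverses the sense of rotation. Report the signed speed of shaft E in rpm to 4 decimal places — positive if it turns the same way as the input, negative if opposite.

Stage 1 [61T→49T]: ω = 520.0000×61/49 = 647.3469 rpm, dir flips to −; running = −647.3469
Stage 2 [49T→60T]: ω = 647.3469×49/60 = 528.6667 rpm, dir flips to +; running = +528.6667
Stage 3 [13T→13T]: ω = 528.6667×13/13 = 528.6667 rpm, dir flips to −; running = −528.6667
Stage 4 [13T→65T]: ω = 528.6667×13/65 = 105.7333 rpm, dir flips to +; running = +105.7333

+105.7333 rpm (same as input, |ω| = 105.7333 rpm)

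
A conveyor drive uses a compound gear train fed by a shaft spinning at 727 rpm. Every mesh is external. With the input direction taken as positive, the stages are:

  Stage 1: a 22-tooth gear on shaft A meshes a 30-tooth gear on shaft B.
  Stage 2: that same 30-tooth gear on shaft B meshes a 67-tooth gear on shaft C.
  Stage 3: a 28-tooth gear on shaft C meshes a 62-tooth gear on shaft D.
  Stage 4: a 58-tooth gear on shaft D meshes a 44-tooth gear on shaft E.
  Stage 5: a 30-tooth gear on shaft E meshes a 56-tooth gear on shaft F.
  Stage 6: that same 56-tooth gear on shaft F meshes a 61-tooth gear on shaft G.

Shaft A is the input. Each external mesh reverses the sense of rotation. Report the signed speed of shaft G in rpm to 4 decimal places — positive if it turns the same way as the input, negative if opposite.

+69.8901 rpm (same as input, |ω| = 69.8901 rpm)

Stage 1 [22T→30T]: ω = 727.0000×22/30 = 533.1333 rpm, dir flips to −; running = −533.1333
Stage 2 [30T→67T]: ω = 533.1333×30/67 = 238.7164 rpm, dir flips to +; running = +238.7164
Stage 3 [28T→62T]: ω = 238.7164×28/62 = 107.8074 rpm, dir flips to −; running = −107.8074
Stage 4 [58T→44T]: ω = 107.8074×58/44 = 142.1098 rpm, dir flips to +; running = +142.1098
Stage 5 [30T→56T]: ω = 142.1098×30/56 = 76.1302 rpm, dir flips to −; running = −76.1302
Stage 6 [56T→61T]: ω = 76.1302×56/61 = 69.8901 rpm, dir flips to +; running = +69.8901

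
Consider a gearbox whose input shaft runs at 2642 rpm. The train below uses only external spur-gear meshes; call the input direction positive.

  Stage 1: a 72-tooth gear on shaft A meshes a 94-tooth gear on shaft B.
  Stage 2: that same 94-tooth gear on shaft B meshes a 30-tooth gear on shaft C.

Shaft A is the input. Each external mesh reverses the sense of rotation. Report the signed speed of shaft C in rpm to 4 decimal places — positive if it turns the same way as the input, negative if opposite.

+6340.8000 rpm (same as input, |ω| = 6340.8000 rpm)

Stage 1 [72T→94T]: ω = 2642.0000×72/94 = 2023.6596 rpm, dir flips to −; running = −2023.6596
Stage 2 [94T→30T]: ω = 2023.6596×94/30 = 6340.8000 rpm, dir flips to +; running = +6340.8000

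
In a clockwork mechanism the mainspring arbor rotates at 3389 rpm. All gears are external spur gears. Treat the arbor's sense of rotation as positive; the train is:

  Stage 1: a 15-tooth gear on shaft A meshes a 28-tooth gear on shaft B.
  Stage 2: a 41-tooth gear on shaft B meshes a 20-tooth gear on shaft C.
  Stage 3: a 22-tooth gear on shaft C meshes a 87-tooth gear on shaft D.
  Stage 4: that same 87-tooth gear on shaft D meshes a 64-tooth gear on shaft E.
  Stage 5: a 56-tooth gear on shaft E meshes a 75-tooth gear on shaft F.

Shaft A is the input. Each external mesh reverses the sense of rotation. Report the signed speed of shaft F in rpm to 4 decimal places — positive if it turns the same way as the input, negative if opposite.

Stage 1 [15T→28T]: ω = 3389.0000×15/28 = 1815.5357 rpm, dir flips to −; running = −1815.5357
Stage 2 [41T→20T]: ω = 1815.5357×41/20 = 3721.8482 rpm, dir flips to +; running = +3721.8482
Stage 3 [22T→87T]: ω = 3721.8482×22/87 = 941.1570 rpm, dir flips to −; running = −941.1570
Stage 4 [87T→64T]: ω = 941.1570×87/64 = 1279.3853 rpm, dir flips to +; running = +1279.3853
Stage 5 [56T→75T]: ω = 1279.3853×56/75 = 955.2744 rpm, dir flips to −; running = −955.2744

-955.2744 rpm (opposite to input, |ω| = 955.2744 rpm)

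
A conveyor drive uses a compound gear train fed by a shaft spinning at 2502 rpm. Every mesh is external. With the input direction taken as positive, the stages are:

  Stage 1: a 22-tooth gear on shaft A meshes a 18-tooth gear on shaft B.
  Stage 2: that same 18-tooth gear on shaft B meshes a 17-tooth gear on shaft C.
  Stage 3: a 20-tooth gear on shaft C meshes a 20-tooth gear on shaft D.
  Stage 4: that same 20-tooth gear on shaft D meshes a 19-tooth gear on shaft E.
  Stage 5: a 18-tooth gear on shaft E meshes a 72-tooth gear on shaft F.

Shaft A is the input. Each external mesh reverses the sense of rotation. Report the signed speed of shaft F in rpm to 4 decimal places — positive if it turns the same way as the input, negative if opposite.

-852.0743 rpm (opposite to input, |ω| = 852.0743 rpm)

Stage 1 [22T→18T]: ω = 2502.0000×22/18 = 3058.0000 rpm, dir flips to −; running = −3058.0000
Stage 2 [18T→17T]: ω = 3058.0000×18/17 = 3237.8824 rpm, dir flips to +; running = +3237.8824
Stage 3 [20T→20T]: ω = 3237.8824×20/20 = 3237.8824 rpm, dir flips to −; running = −3237.8824
Stage 4 [20T→19T]: ω = 3237.8824×20/19 = 3408.2972 rpm, dir flips to +; running = +3408.2972
Stage 5 [18T→72T]: ω = 3408.2972×18/72 = 852.0743 rpm, dir flips to −; running = −852.0743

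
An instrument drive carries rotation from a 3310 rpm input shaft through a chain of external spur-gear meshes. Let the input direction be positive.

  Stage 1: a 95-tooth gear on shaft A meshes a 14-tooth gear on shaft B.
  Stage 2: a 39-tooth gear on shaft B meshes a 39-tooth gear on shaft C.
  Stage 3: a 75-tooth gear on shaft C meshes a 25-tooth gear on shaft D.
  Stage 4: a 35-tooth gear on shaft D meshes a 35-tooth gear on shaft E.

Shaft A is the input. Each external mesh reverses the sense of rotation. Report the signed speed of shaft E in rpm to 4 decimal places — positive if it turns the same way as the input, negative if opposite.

Stage 1 [95T→14T]: ω = 3310.0000×95/14 = 22460.7143 rpm, dir flips to −; running = −22460.7143
Stage 2 [39T→39T]: ω = 22460.7143×39/39 = 22460.7143 rpm, dir flips to +; running = +22460.7143
Stage 3 [75T→25T]: ω = 22460.7143×75/25 = 67382.1429 rpm, dir flips to −; running = −67382.1429
Stage 4 [35T→35T]: ω = 67382.1429×35/35 = 67382.1429 rpm, dir flips to +; running = +67382.1429

+67382.1429 rpm (same as input, |ω| = 67382.1429 rpm)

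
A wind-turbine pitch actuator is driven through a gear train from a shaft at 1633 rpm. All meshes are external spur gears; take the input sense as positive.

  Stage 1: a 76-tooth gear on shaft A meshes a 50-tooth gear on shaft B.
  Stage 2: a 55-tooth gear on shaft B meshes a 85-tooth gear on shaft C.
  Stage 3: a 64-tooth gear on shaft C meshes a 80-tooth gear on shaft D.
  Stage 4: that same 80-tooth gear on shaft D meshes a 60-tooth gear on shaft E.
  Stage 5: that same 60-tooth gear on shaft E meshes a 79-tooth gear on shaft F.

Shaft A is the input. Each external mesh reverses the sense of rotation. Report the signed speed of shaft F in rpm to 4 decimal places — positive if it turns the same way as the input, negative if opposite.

Stage 1 [76T→50T]: ω = 1633.0000×76/50 = 2482.1600 rpm, dir flips to −; running = −2482.1600
Stage 2 [55T→85T]: ω = 2482.1600×55/85 = 1606.1035 rpm, dir flips to +; running = +1606.1035
Stage 3 [64T→80T]: ω = 1606.1035×64/80 = 1284.8828 rpm, dir flips to −; running = −1284.8828
Stage 4 [80T→60T]: ω = 1284.8828×80/60 = 1713.1771 rpm, dir flips to +; running = +1713.1771
Stage 5 [60T→79T]: ω = 1713.1771×60/79 = 1301.1472 rpm, dir flips to −; running = −1301.1472

-1301.1472 rpm (opposite to input, |ω| = 1301.1472 rpm)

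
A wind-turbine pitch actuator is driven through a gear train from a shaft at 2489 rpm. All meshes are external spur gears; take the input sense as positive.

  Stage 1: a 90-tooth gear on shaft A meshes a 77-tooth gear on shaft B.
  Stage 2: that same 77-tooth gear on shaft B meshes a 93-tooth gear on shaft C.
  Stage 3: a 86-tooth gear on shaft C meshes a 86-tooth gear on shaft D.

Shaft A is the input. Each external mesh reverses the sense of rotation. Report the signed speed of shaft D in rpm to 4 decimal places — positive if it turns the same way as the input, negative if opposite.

-2408.7097 rpm (opposite to input, |ω| = 2408.7097 rpm)

Stage 1 [90T→77T]: ω = 2489.0000×90/77 = 2909.2208 rpm, dir flips to −; running = −2909.2208
Stage 2 [77T→93T]: ω = 2909.2208×77/93 = 2408.7097 rpm, dir flips to +; running = +2408.7097
Stage 3 [86T→86T]: ω = 2408.7097×86/86 = 2408.7097 rpm, dir flips to −; running = −2408.7097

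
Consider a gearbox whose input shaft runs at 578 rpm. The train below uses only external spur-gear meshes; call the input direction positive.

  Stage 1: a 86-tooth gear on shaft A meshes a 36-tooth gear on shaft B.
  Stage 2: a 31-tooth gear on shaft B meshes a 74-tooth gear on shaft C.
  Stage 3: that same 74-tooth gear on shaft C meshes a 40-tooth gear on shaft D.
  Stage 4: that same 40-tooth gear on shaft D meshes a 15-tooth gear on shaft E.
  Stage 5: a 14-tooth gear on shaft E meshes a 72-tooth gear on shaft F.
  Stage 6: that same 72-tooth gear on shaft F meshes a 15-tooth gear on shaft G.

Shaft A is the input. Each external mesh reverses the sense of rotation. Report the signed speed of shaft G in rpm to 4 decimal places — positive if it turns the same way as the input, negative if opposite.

+2663.3669 rpm (same as input, |ω| = 2663.3669 rpm)

Stage 1 [86T→36T]: ω = 578.0000×86/36 = 1380.7778 rpm, dir flips to −; running = −1380.7778
Stage 2 [31T→74T]: ω = 1380.7778×31/74 = 578.4339 rpm, dir flips to +; running = +578.4339
Stage 3 [74T→40T]: ω = 578.4339×74/40 = 1070.1028 rpm, dir flips to −; running = −1070.1028
Stage 4 [40T→15T]: ω = 1070.1028×40/15 = 2853.6074 rpm, dir flips to +; running = +2853.6074
Stage 5 [14T→72T]: ω = 2853.6074×14/72 = 554.8681 rpm, dir flips to −; running = −554.8681
Stage 6 [72T→15T]: ω = 554.8681×72/15 = 2663.3669 rpm, dir flips to +; running = +2663.3669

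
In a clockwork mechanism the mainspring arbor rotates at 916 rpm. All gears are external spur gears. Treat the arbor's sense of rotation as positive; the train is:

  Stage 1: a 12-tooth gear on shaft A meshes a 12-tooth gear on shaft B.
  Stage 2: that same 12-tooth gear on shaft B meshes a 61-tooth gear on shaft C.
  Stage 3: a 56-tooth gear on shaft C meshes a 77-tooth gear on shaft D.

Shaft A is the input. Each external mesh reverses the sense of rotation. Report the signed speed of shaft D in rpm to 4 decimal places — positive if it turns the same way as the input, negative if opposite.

-131.0522 rpm (opposite to input, |ω| = 131.0522 rpm)

Stage 1 [12T→12T]: ω = 916.0000×12/12 = 916.0000 rpm, dir flips to −; running = −916.0000
Stage 2 [12T→61T]: ω = 916.0000×12/61 = 180.1967 rpm, dir flips to +; running = +180.1967
Stage 3 [56T→77T]: ω = 180.1967×56/77 = 131.0522 rpm, dir flips to −; running = −131.0522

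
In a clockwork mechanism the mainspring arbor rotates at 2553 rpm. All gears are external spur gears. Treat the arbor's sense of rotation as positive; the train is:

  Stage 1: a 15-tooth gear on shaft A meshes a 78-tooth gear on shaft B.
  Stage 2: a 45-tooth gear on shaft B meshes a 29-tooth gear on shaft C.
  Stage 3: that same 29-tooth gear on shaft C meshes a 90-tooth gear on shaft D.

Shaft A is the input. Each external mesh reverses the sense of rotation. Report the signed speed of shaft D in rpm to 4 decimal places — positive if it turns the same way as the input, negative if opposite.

Stage 1 [15T→78T]: ω = 2553.0000×15/78 = 490.9615 rpm, dir flips to −; running = −490.9615
Stage 2 [45T→29T]: ω = 490.9615×45/29 = 761.8369 rpm, dir flips to +; running = +761.8369
Stage 3 [29T→90T]: ω = 761.8369×29/90 = 245.4808 rpm, dir flips to −; running = −245.4808

-245.4808 rpm (opposite to input, |ω| = 245.4808 rpm)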